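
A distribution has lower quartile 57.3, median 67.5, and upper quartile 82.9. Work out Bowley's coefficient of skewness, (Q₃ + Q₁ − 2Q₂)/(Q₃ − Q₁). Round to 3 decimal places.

0.203

numerator: Q₃ + Q₁ − 2Q₂ = 82.9 + 57.3 − 2×67.5 = 5.2000
denominator: Q₃ − Q₁ = 82.9 − 57.3 = 25.6000
Bowley skewness = 5.2000 / 25.6000 ≈ 0.203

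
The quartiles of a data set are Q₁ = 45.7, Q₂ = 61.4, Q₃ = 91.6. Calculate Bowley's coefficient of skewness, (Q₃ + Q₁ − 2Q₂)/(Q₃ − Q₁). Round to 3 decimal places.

0.316

numerator: Q₃ + Q₁ − 2Q₂ = 91.6 + 45.7 − 2×61.4 = 14.5000
denominator: Q₃ − Q₁ = 91.6 − 45.7 = 45.9000
Bowley skewness = 14.5000 / 45.9000 ≈ 0.316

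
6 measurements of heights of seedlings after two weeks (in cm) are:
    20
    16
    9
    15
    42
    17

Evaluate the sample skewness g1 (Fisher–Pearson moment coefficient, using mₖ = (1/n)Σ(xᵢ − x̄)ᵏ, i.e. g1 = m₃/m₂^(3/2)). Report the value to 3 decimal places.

1.378

x̄ = (20 + 16 + 9 + 15 + 42 + 17) / 6 = 19.8333
deviations (xᵢ − x̄): 0.1667, -3.8333, -10.8333, -4.8333, 22.1667, -2.8333
Σ(xᵢ − x̄)² = 654.8333 ⇒ m₂ = 654.8333/6 = 109.13889
Σ(xᵢ − x̄)³ = 9428.4444 ⇒ m₃ = 9428.4444/6 = 1571.40741
m₂^(3/2) = 109.13889^(1.5) = 1140.16917
g1 = m₃ / m₂^(3/2) = 1571.40741 / 1140.16917 ≈ 1.378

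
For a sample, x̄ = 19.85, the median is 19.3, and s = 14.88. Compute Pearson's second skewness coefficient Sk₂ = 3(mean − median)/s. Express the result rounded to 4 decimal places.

Sk₂ = 3(19.85 − 19.3) / 14.88 = 3 × 0.5500 / 14.88
    = 1.6500 / 14.88 ≈ 0.1109

0.1109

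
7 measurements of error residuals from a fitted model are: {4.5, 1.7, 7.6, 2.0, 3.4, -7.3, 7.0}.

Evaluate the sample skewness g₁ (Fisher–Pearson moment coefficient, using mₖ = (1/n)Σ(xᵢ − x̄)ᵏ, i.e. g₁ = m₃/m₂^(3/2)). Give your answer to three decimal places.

-1.176

x̄ = (4.5 + 1.7 + 7.6 + 2.0 + 3.4 - 7.3 + 7.0) / 7 = 2.7000
deviations (xᵢ − x̄): 1.8000, -1.0000, 4.9000, -0.7000, 0.7000, -10.0000, 4.3000
Σ(xᵢ − x̄)² = 147.7200 ⇒ m₂ = 147.7200/7 = 21.10286
Σ(xᵢ − x̄)³ = -798.0120 ⇒ m₃ = -798.0120/7 = -114.00171
m₂^(3/2) = 21.10286^(1.5) = 96.94198
g₁ = m₃ / m₂^(3/2) = -114.00171 / 96.94198 ≈ -1.176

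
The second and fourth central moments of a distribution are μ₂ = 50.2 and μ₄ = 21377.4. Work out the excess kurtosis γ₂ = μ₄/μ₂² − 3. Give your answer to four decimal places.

μ₂² = 50.2² = 2520.04000
μ₄/μ₂² = 21377.4 / 2520.04000 = 8.48296
γ₂ = 8.48296 − 3 ≈ 5.4830

5.4830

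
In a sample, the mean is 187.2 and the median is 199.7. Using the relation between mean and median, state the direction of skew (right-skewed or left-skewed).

mean − median = 187.2 − 199.7 = -12.5
mean < median ⇒ the longer tail is on the left ⇒ left-skewed (negatively skewed).

left-skewed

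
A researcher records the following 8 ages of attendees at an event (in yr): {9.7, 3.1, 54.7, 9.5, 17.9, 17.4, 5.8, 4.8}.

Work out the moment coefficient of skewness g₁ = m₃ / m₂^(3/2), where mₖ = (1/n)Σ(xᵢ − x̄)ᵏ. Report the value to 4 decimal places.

x̄ = (9.7 + 3.1 + 54.7 + 9.5 + 17.9 + 17.4 + 5.8 + 4.8) / 8 = 15.3625
deviations (xᵢ − x̄): -5.6625, -12.2625, 39.3375, -5.8625, 2.5375, 2.0375, -9.5625, -10.5625
Σ(xᵢ − x̄)² = 1977.8388 ⇒ m₂ = 1977.8388/8 = 247.22984
Σ(xᵢ − x̄)³ = 56617.3983 ⇒ m₃ = 56617.3983/8 = 7077.17479
m₂^(3/2) = 247.22984^(1.5) = 3887.32939
g₁ = m₃ / m₂^(3/2) = 7077.17479 / 3887.32939 ≈ 1.8206

1.8206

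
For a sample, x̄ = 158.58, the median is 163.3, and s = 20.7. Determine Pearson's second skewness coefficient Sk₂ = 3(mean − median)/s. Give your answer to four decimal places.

-0.6841

Sk₂ = 3(158.58 − 163.3) / 20.7 = 3 × -4.7200 / 20.7
    = -14.1600 / 20.7 ≈ -0.6841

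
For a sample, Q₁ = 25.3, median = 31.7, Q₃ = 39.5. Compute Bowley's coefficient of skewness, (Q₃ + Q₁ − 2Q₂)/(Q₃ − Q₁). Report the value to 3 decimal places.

numerator: Q₃ + Q₁ − 2Q₂ = 39.5 + 25.3 − 2×31.7 = 1.4000
denominator: Q₃ − Q₁ = 39.5 − 25.3 = 14.2000
Bowley skewness = 1.4000 / 14.2000 ≈ 0.099

0.099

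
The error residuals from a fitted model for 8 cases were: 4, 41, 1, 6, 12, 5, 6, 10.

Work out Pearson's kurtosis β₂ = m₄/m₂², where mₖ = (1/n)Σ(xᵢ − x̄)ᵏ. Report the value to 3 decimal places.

x̄ = 10.6250
Σ(xᵢ − x̄)² = 1135.8750 ⇒ m₂ = 141.98438
Σ(xᵢ − x̄)⁴ = 863694.3691 ⇒ m₄ = 107961.79614
m₂² = 20159.56274
β₂ = m₄/m₂² = 107961.79614 / 20159.56274 ≈ 5.355

5.355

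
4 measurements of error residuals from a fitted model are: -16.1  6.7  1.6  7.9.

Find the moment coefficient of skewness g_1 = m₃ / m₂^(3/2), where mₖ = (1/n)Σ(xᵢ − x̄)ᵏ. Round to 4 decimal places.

x̄ = (-16.1 + 6.7 + 1.6 + 7.9) / 4 = 0.0250
deviations (xᵢ − x̄): -16.1250, 6.6750, 1.5750, 7.8750
Σ(xᵢ − x̄)² = 369.0675 ⇒ m₂ = 369.0675/4 = 92.26688
Σ(xᵢ − x̄)³ = -3403.0631 ⇒ m₃ = -3403.0631/4 = -850.76578
m₂^(3/2) = 92.26688^(1.5) = 886.27545
g_1 = m₃ / m₂^(3/2) = -850.76578 / 886.27545 ≈ -0.9599

-0.9599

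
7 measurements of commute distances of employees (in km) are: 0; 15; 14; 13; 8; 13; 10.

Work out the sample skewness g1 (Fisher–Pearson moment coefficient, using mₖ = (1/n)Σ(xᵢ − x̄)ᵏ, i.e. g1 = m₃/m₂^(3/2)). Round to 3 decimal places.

x̄ = (0 + 15 + 14 + 13 + 8 + 13 + 10) / 7 = 10.4286
deviations (xᵢ − x̄): -10.4286, 4.5714, 3.5714, 2.5714, -2.4286, 2.5714, -0.4286
Σ(xᵢ − x̄)² = 161.7143 ⇒ m₂ = 161.7143/7 = 23.10204
Σ(xᵢ − x̄)³ = -973.4694 ⇒ m₃ = -973.4694/7 = -139.06706
m₂^(3/2) = 23.10204^(1.5) = 111.03899
g1 = m₃ / m₂^(3/2) = -139.06706 / 111.03899 ≈ -1.252

-1.252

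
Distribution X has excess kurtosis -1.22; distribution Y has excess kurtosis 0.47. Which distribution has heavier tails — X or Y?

Y

Higher excess kurtosis ⇒ heavier tails relative to the normal distribution.
-1.22 vs 0.47: the larger is 0.47, so Y has heavier tails. (Y is leptokurtic — heavier-than-normal tails; the other is platykurtic.)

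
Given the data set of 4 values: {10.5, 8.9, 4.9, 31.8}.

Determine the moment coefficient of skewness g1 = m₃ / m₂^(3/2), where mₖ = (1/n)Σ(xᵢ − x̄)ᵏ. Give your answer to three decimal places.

1.021

x̄ = (10.5 + 8.9 + 4.9 + 31.8) / 4 = 14.0250
deviations (xᵢ − x̄): -3.5250, -5.1250, -9.1250, 17.7750
Σ(xᵢ − x̄)² = 437.9075 ⇒ m₂ = 437.9075/4 = 109.47688
Σ(xᵢ − x̄)³ = 4677.8119 ⇒ m₃ = 4677.8119/4 = 1169.45297
m₂^(3/2) = 109.47688^(1.5) = 1145.46965
g1 = m₃ / m₂^(3/2) = 1169.45297 / 1145.46965 ≈ 1.021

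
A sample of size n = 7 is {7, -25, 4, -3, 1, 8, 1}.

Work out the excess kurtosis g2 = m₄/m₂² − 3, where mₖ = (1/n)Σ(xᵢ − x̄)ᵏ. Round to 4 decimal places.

x̄ = -1.0000
Σ(xᵢ − x̄)² = 758.0000 ⇒ m₂ = 108.28571
Σ(xᵢ − x̄)⁴ = 343106.0000 ⇒ m₄ = 49015.14286
m₂² = 11725.79592
g2 = m₄/m₂² − 3 = 4.18011 − 3 ≈ 1.1801

1.1801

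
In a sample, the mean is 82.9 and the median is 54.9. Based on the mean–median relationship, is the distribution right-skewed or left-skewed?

right-skewed

mean − median = 82.9 − 54.9 = 28.0
mean > median ⇒ the longer tail is on the right ⇒ right-skewed (positively skewed).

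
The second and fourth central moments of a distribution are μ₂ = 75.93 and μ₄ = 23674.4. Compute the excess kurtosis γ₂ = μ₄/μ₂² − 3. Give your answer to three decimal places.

1.106

μ₂² = 75.93² = 5765.36490
μ₄/μ₂² = 23674.4 / 5765.36490 = 4.10631
γ₂ = 4.10631 − 3 ≈ 1.106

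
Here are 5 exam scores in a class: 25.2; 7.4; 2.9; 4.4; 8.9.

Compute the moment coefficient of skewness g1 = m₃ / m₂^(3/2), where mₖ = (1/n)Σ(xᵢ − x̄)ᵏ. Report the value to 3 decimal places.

1.243

x̄ = (25.2 + 7.4 + 2.9 + 4.4 + 8.9) / 5 = 9.7600
deviations (xᵢ − x̄): 15.4400, -2.3600, -6.8600, -5.3600, -0.8600
Σ(xᵢ − x̄)² = 320.4920 ⇒ m₂ = 320.4920/5 = 64.09840
Σ(xᵢ − x̄)³ = 3190.1974 ⇒ m₃ = 3190.1974/5 = 638.03947
m₂^(3/2) = 64.09840^(1.5) = 513.18125
g1 = m₃ / m₂^(3/2) = 638.03947 / 513.18125 ≈ 1.243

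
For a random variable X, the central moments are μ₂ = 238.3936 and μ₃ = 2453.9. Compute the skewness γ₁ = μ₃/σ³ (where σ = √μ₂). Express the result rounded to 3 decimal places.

σ = √μ₂ = √238.3936 = 15.44000
σ³ = μ₂^(3/2) = 3680.79718
γ₁ = μ₃/σ³ = 2453.9 / 3680.79718 ≈ 0.667

0.667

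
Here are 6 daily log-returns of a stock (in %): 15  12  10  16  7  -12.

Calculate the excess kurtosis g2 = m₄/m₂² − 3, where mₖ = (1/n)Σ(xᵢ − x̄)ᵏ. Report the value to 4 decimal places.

x̄ = 8.0000
Σ(xᵢ − x̄)² = 534.0000 ⇒ m₂ = 89.00000
Σ(xᵢ − x̄)⁴ = 166770.0000 ⇒ m₄ = 27795.00000
m₂² = 7921.00000
g2 = m₄/m₂² − 3 = 3.50903 − 3 ≈ 0.5090

0.5090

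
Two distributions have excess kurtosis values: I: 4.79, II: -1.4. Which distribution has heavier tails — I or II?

I

Higher excess kurtosis ⇒ heavier tails relative to the normal distribution.
4.79 vs -1.4: the larger is 4.79, so I has heavier tails. (I is leptokurtic — heavier-than-normal tails; the other is platykurtic.)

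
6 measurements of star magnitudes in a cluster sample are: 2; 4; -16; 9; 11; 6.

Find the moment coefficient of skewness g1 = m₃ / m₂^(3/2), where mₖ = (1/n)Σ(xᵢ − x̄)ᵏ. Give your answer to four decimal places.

x̄ = (2 + 4 - 16 + 9 + 11 + 6) / 6 = 2.6667
deviations (xᵢ − x̄): -0.6667, 1.3333, -18.6667, 6.3333, 8.3333, 3.3333
Σ(xᵢ − x̄)² = 471.3333 ⇒ m₂ = 471.3333/6 = 78.55556
Σ(xᵢ − x̄)³ = -5632.4444 ⇒ m₃ = -5632.4444/6 = -938.74074
m₂^(3/2) = 78.55556^(1.5) = 696.25024
g1 = m₃ / m₂^(3/2) = -938.74074 / 696.25024 ≈ -1.3483

-1.3483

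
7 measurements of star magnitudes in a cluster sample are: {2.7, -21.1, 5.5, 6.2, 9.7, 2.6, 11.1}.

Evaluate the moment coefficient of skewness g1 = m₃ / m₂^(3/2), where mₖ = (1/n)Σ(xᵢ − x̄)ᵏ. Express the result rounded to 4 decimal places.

-1.6685

x̄ = (2.7 - 21.1 + 5.5 + 6.2 + 9.7 + 2.6 + 11.1) / 7 = 2.3857
deviations (xᵢ − x̄): 0.3143, -23.4857, 3.1143, 3.8143, 7.3143, 0.2143, 8.7143
Σ(xᵢ − x̄)² = 705.4086 ⇒ m₂ = 705.4086/7 = 100.77265
Σ(xᵢ − x̄)³ = -11815.4252 ⇒ m₃ = -11815.4252/7 = -1687.91788
m₂^(3/2) = 100.77265^(1.5) = 1011.61215
g1 = m₃ / m₂^(3/2) = -1687.91788 / 1011.61215 ≈ -1.6685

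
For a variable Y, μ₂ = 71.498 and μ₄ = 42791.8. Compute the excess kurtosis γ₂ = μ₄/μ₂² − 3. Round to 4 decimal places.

μ₂² = 71.498² = 5111.96400
μ₄/μ₂² = 42791.8 / 5111.96400 = 8.37091
γ₂ = 8.37091 − 3 ≈ 5.3709

5.3709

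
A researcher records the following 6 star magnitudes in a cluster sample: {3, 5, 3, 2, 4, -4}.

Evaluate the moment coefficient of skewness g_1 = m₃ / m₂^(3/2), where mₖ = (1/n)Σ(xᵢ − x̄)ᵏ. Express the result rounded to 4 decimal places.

-1.3817

x̄ = (3 + 5 + 3 + 2 + 4 - 4) / 6 = 2.1667
deviations (xᵢ − x̄): 0.8333, 2.8333, 0.8333, -0.1667, 1.8333, -6.1667
Σ(xᵢ − x̄)² = 50.8333 ⇒ m₂ = 50.8333/6 = 8.47222
Σ(xᵢ − x̄)³ = -204.4444 ⇒ m₃ = -204.4444/6 = -34.07407
m₂^(3/2) = 8.47222^(1.5) = 24.66017
g_1 = m₃ / m₂^(3/2) = -34.07407 / 24.66017 ≈ -1.3817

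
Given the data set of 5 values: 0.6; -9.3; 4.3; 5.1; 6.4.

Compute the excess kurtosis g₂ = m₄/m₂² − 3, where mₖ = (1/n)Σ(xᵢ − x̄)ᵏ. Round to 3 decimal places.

x̄ = 1.4200
Σ(xᵢ − x̄)² = 162.2280 ⇒ m₂ = 32.44560
Σ(xᵢ − x̄)⁴ = 14073.9443 ⇒ m₄ = 2814.78886
m₂² = 1052.71696
g₂ = m₄/m₂² − 3 = 2.67383 − 3 ≈ -0.326

-0.326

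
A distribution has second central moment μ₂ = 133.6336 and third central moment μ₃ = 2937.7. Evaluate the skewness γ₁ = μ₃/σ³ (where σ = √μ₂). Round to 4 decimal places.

σ = √μ₂ = √133.6336 = 11.56000
σ³ = μ₂^(3/2) = 1544.80442
γ₁ = μ₃/σ³ = 2937.7 / 1544.80442 ≈ 1.9017

1.9017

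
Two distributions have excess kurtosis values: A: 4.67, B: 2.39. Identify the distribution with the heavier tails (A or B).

Higher excess kurtosis ⇒ heavier tails relative to the normal distribution.
4.67 vs 2.39: the larger is 4.67, so A has heavier tails.

A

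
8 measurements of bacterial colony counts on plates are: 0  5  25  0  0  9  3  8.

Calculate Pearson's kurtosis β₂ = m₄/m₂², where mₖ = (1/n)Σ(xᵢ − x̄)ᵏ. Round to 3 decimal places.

4.251

x̄ = 6.2500
Σ(xᵢ − x̄)² = 491.5000 ⇒ m₂ = 61.43750
Σ(xᵢ − x̄)⁴ = 128354.4063 ⇒ m₄ = 16044.30078
m₂² = 3774.56641
β₂ = m₄/m₂² = 16044.30078 / 3774.56641 ≈ 4.251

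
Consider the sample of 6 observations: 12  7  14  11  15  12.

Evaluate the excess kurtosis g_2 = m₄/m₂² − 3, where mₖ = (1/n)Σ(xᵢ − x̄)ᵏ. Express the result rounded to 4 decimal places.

x̄ = 11.8333
Σ(xᵢ − x̄)² = 38.8333 ⇒ m₂ = 6.47222
Σ(xᵢ − x̄)⁴ = 668.8194 ⇒ m₄ = 111.46991
m₂² = 41.88966
g_2 = m₄/m₂² − 3 = 2.66104 − 3 ≈ -0.3390

-0.3390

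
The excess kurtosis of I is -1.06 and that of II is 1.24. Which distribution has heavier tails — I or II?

II

Higher excess kurtosis ⇒ heavier tails relative to the normal distribution.
-1.06 vs 1.24: the larger is 1.24, so II has heavier tails. (II is leptokurtic — heavier-than-normal tails; the other is platykurtic.)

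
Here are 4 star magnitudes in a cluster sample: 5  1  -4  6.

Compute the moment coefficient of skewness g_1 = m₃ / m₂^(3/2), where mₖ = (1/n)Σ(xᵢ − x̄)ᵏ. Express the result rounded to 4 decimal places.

-0.5162

x̄ = (5 + 1 - 4 + 6) / 4 = 2.0000
deviations (xᵢ − x̄): 3.0000, -1.0000, -6.0000, 4.0000
Σ(xᵢ − x̄)² = 62.0000 ⇒ m₂ = 62.0000/4 = 15.50000
Σ(xᵢ − x̄)³ = -126.0000 ⇒ m₃ = -126.0000/4 = -31.50000
m₂^(3/2) = 15.50000^(1.5) = 61.02356
g_1 = m₃ / m₂^(3/2) = -31.50000 / 61.02356 ≈ -0.5162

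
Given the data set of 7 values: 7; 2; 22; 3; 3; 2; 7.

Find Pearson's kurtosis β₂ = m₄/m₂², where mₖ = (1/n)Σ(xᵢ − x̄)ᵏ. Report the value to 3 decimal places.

4.334

x̄ = 6.5714
Σ(xᵢ − x̄)² = 305.7143 ⇒ m₂ = 43.67347
Σ(xᵢ − x̄)⁴ = 57862.3324 ⇒ m₄ = 8266.04748
m₂² = 1907.37193
β₂ = m₄/m₂² = 8266.04748 / 1907.37193 ≈ 4.334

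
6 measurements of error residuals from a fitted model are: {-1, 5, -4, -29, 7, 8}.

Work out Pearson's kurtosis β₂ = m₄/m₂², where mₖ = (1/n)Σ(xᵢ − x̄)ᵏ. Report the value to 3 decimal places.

x̄ = -2.3333
Σ(xᵢ − x̄)² = 963.3333 ⇒ m₂ = 160.55556
Σ(xᵢ − x̄)⁴ = 527571.7778 ⇒ m₄ = 87928.62963
m₂² = 25778.08642
β₂ = m₄/m₂² = 87928.62963 / 25778.08642 ≈ 3.411

3.411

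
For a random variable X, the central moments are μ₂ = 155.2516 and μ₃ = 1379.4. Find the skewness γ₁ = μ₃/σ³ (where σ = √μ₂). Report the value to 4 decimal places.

σ = √μ₂ = √155.2516 = 12.46000
σ³ = μ₂^(3/2) = 1934.43494
γ₁ = μ₃/σ³ = 1379.4 / 1934.43494 ≈ 0.7131

0.7131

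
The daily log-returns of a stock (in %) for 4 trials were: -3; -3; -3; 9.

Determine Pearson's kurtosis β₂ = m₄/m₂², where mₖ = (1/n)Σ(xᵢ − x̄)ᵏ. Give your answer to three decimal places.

x̄ = 0.0000
Σ(xᵢ − x̄)² = 108.0000 ⇒ m₂ = 27.00000
Σ(xᵢ − x̄)⁴ = 6804.0000 ⇒ m₄ = 1701.00000
m₂² = 729.00000
β₂ = m₄/m₂² = 1701.00000 / 729.00000 ≈ 2.333

2.333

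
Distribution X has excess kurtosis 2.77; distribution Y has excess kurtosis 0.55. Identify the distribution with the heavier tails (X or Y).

X

Higher excess kurtosis ⇒ heavier tails relative to the normal distribution.
2.77 vs 0.55: the larger is 2.77, so X has heavier tails.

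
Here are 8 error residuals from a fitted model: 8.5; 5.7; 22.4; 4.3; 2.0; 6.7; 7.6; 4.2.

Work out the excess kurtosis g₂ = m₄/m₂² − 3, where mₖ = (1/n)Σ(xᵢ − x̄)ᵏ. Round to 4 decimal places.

2.0029

x̄ = 7.6750
Σ(xᵢ − x̄)² = 278.0350 ⇒ m₂ = 34.75437
Σ(xᵢ − x̄)⁴ = 48342.7028 ⇒ m₄ = 6042.83786
m₂² = 1207.86658
g₂ = m₄/m₂² − 3 = 5.00290 − 3 ≈ 2.0029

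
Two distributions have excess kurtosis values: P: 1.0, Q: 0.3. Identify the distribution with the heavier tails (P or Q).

P

Higher excess kurtosis ⇒ heavier tails relative to the normal distribution.
1.0 vs 0.3: the larger is 1.0, so P has heavier tails.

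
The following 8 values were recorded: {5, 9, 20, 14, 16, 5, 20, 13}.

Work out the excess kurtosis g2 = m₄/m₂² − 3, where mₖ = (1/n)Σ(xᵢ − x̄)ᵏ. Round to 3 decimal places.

-1.349

x̄ = 12.7500
Σ(xᵢ − x̄)² = 251.5000 ⇒ m₂ = 31.43750
Σ(xᵢ − x̄)⁴ = 13052.4063 ⇒ m₄ = 1631.55078
m₂² = 988.31641
g2 = m₄/m₂² − 3 = 1.65084 − 3 ≈ -1.349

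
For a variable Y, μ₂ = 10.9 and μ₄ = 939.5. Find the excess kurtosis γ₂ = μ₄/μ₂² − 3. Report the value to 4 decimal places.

4.9076

μ₂² = 10.9² = 118.81000
μ₄/μ₂² = 939.5 / 118.81000 = 7.90758
γ₂ = 7.90758 − 3 ≈ 4.9076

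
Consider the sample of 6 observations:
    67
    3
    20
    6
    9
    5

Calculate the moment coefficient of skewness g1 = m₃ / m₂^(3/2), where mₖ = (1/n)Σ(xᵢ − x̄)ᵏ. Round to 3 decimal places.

x̄ = (67 + 3 + 20 + 6 + 9 + 5) / 6 = 18.3333
deviations (xᵢ − x̄): 48.6667, -15.3333, 1.6667, -12.3333, -9.3333, -13.3333
Σ(xᵢ − x̄)² = 3023.3333 ⇒ m₂ = 3023.3333/6 = 503.88889
Σ(xᵢ − x̄)³ = 106604.4444 ⇒ m₃ = 106604.4444/6 = 17767.40741
m₂^(3/2) = 503.88889^(1.5) = 11311.03049
g1 = m₃ / m₂^(3/2) = 17767.40741 / 11311.03049 ≈ 1.571

1.571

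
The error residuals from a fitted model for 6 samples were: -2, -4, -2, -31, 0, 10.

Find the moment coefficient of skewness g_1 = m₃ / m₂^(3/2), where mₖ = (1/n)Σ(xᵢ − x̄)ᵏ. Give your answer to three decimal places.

x̄ = (-2 - 4 - 2 - 31 + 0 + 10) / 6 = -4.8333
deviations (xᵢ − x̄): 2.8333, 0.8333, 2.8333, -26.1667, 4.8333, 14.8333
Σ(xᵢ − x̄)² = 944.8333 ⇒ m₂ = 944.8333/6 = 157.47222
Σ(xᵢ − x̄)³ = -14493.4444 ⇒ m₃ = -14493.4444/6 = -2415.57407
m₂^(3/2) = 157.47222^(1.5) = 1976.08642
g_1 = m₃ / m₂^(3/2) = -2415.57407 / 1976.08642 ≈ -1.222

-1.222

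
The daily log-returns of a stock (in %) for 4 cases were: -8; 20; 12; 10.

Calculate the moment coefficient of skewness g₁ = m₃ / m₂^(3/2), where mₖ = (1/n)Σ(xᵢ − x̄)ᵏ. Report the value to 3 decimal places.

-0.682

x̄ = (-8 + 20 + 12 + 10) / 4 = 8.5000
deviations (xᵢ − x̄): -16.5000, 11.5000, 3.5000, 1.5000
Σ(xᵢ − x̄)² = 419.0000 ⇒ m₂ = 419.0000/4 = 104.75000
Σ(xᵢ − x̄)³ = -2925.0000 ⇒ m₃ = -2925.0000/4 = -731.25000
m₂^(3/2) = 104.75000^(1.5) = 1072.08951
g₁ = m₃ / m₂^(3/2) = -731.25000 / 1072.08951 ≈ -0.682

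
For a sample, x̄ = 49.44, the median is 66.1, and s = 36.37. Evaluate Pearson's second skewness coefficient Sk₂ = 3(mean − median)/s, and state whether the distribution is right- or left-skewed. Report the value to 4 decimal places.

-1.3742, left-skewed

Sk₂ = 3(49.44 − 66.1) / 36.37 = 3 × -16.6600 / 36.37
    = -49.9800 / 36.37 ≈ -1.3742
Sk₂ < 0 ⇒ mean < median ⇒ left-skewed (negative skew).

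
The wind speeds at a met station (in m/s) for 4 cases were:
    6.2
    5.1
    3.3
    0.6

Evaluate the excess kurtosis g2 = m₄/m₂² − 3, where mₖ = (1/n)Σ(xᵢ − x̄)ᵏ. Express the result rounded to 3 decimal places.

x̄ = 3.8000
Σ(xᵢ − x̄)² = 17.9400 ⇒ m₂ = 4.48500
Σ(xᵢ − x̄)⁴ = 140.9538 ⇒ m₄ = 35.23845
m₂² = 20.11522
g2 = m₄/m₂² − 3 = 1.75183 − 3 ≈ -1.248

-1.248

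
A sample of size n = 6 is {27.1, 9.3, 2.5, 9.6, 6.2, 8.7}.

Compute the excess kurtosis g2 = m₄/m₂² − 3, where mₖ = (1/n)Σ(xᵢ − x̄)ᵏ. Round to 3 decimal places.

x̄ = 10.5667
Σ(xᵢ − x̄)² = 363.5133 ⇒ m₂ = 60.58556
Σ(xᵢ − x̄)⁴ = 79334.2484 ⇒ m₄ = 13222.37473
m₂² = 3670.60954
g2 = m₄/m₂² − 3 = 3.60223 − 3 ≈ 0.602

0.602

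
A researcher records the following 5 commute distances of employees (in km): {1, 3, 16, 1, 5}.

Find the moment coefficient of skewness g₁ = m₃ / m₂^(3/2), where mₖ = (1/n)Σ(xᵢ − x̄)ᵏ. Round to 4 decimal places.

x̄ = (1 + 3 + 16 + 1 + 5) / 5 = 5.2000
deviations (xᵢ − x̄): -4.2000, -2.2000, 10.8000, -4.2000, -0.2000
Σ(xᵢ − x̄)² = 156.8000 ⇒ m₂ = 156.8000/5 = 31.36000
Σ(xᵢ − x̄)³ = 1100.8800 ⇒ m₃ = 1100.8800/5 = 220.17600
m₂^(3/2) = 31.36000^(1.5) = 175.61600
g₁ = m₃ / m₂^(3/2) = 220.17600 / 175.61600 ≈ 1.2537

1.2537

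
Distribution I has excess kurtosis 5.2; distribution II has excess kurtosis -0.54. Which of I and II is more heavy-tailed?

I

Higher excess kurtosis ⇒ heavier tails relative to the normal distribution.
5.2 vs -0.54: the larger is 5.2, so I has heavier tails. (I is leptokurtic — heavier-than-normal tails; the other is platykurtic.)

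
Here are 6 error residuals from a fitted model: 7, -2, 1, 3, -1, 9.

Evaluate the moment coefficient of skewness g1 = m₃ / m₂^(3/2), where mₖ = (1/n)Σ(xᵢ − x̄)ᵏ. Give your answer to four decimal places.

x̄ = (7 - 2 + 1 + 3 - 1 + 9) / 6 = 2.8333
deviations (xᵢ − x̄): 4.1667, -4.8333, -1.8333, 0.1667, -3.8333, 6.1667
Σ(xᵢ − x̄)² = 96.8333 ⇒ m₂ = 96.8333/6 = 16.13889
Σ(xᵢ − x̄)³ = 131.4444 ⇒ m₃ = 131.4444/6 = 21.90741
m₂^(3/2) = 16.13889^(1.5) = 64.83514
g1 = m₃ / m₂^(3/2) = 21.90741 / 64.83514 ≈ 0.3379

0.3379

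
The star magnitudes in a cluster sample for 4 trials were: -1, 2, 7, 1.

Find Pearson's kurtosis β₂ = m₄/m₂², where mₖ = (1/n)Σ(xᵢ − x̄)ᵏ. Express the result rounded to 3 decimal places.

2.064

x̄ = 2.2500
Σ(xᵢ − x̄)² = 34.7500 ⇒ m₂ = 8.68750
Σ(xᵢ − x̄)⁴ = 623.0781 ⇒ m₄ = 155.76953
m₂² = 75.47266
β₂ = m₄/m₂² = 155.76953 / 75.47266 ≈ 2.064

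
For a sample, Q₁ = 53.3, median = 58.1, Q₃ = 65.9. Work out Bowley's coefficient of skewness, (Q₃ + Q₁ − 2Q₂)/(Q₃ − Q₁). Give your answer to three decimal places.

0.238

numerator: Q₃ + Q₁ − 2Q₂ = 65.9 + 53.3 − 2×58.1 = 3.0000
denominator: Q₃ − Q₁ = 65.9 − 53.3 = 12.6000
Bowley skewness = 3.0000 / 12.6000 ≈ 0.238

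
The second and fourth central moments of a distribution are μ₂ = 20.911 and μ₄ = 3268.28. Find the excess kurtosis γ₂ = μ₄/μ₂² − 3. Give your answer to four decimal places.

4.4743

μ₂² = 20.911² = 437.26992
μ₄/μ₂² = 3268.28 / 437.26992 = 7.47428
γ₂ = 7.47428 − 3 ≈ 4.4743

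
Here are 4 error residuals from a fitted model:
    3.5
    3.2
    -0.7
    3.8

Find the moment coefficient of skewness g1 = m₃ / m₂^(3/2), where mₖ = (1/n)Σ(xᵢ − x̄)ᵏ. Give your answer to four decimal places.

-1.1084

x̄ = (3.5 + 3.2 - 0.7 + 3.8) / 4 = 2.4500
deviations (xᵢ − x̄): 1.0500, 0.7500, -3.1500, 1.3500
Σ(xᵢ − x̄)² = 13.4100 ⇒ m₂ = 13.4100/4 = 3.35250
Σ(xᵢ − x̄)³ = -27.2160 ⇒ m₃ = -27.2160/4 = -6.80400
m₂^(3/2) = 3.35250^(1.5) = 6.13837
g1 = m₃ / m₂^(3/2) = -6.80400 / 6.13837 ≈ -1.1084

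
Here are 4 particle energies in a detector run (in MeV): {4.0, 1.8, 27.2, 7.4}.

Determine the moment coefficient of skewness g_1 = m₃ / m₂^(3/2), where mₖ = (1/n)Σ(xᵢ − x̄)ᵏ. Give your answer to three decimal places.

1.023

x̄ = (4.0 + 1.8 + 27.2 + 7.4) / 4 = 10.1000
deviations (xᵢ − x̄): -6.1000, -8.3000, 17.1000, -2.7000
Σ(xᵢ − x̄)² = 405.8000 ⇒ m₂ = 405.8000/4 = 101.45000
Σ(xᵢ − x̄)³ = 4181.7600 ⇒ m₃ = 4181.7600/4 = 1045.44000
m₂^(3/2) = 101.45000^(1.5) = 1021.82865
g_1 = m₃ / m₂^(3/2) = 1045.44000 / 1021.82865 ≈ 1.023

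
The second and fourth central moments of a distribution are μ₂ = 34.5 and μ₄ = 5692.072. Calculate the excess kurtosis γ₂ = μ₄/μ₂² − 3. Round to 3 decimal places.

1.782

μ₂² = 34.5² = 1190.25000
μ₄/μ₂² = 5692.072 / 1190.25000 = 4.78225
γ₂ = 4.78225 − 3 ≈ 1.782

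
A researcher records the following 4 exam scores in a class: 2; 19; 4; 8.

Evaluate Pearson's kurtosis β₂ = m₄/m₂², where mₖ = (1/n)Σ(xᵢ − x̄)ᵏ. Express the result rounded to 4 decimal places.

x̄ = 8.2500
Σ(xᵢ − x̄)² = 172.7500 ⇒ m₂ = 43.18750
Σ(xᵢ − x̄)⁴ = 15206.8281 ⇒ m₄ = 3801.70703
m₂² = 1865.16016
β₂ = m₄/m₂² = 3801.70703 / 1865.16016 ≈ 2.0383

2.0383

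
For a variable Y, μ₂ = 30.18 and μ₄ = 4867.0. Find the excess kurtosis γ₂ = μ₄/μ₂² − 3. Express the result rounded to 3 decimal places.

μ₂² = 30.18² = 910.83240
μ₄/μ₂² = 4867.0 / 910.83240 = 5.34346
γ₂ = 5.34346 − 3 ≈ 2.343

2.343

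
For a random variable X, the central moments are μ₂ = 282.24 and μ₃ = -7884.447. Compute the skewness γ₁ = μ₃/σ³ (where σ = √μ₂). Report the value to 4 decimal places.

σ = √μ₂ = √282.24 = 16.80000
σ³ = μ₂^(3/2) = 4741.63200
γ₁ = μ₃/σ³ = -7884.447 / 4741.63200 ≈ -1.6628

-1.6628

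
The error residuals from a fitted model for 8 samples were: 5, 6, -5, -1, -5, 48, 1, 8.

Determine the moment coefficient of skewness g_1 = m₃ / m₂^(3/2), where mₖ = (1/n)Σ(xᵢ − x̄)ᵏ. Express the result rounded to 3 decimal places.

x̄ = (5 + 6 - 5 - 1 - 5 + 48 + 1 + 8) / 8 = 7.1250
deviations (xᵢ − x̄): -2.1250, -1.1250, -12.1250, -8.1250, -12.1250, 40.8750, -6.1250, 0.8750
Σ(xᵢ − x̄)² = 2074.8750 ⇒ m₂ = 2074.8750/8 = 259.35938
Σ(xᵢ − x̄)³ = 63950.9063 ⇒ m₃ = 63950.9063/8 = 7993.86328
m₂^(3/2) = 259.35938^(1.5) = 4176.88893
g_1 = m₃ / m₂^(3/2) = 7993.86328 / 4176.88893 ≈ 1.914

1.914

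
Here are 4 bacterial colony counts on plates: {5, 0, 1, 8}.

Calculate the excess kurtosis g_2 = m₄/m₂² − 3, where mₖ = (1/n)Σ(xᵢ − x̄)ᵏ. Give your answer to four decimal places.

-1.5622

x̄ = 3.5000
Σ(xᵢ − x̄)² = 41.0000 ⇒ m₂ = 10.25000
Σ(xᵢ − x̄)⁴ = 604.2500 ⇒ m₄ = 151.06250
m₂² = 105.06250
g_2 = m₄/m₂² − 3 = 1.43783 − 3 ≈ -1.5622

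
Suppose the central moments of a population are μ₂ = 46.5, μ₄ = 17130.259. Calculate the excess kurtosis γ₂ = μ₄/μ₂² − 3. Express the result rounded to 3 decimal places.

μ₂² = 46.5² = 2162.25000
μ₄/μ₂² = 17130.259 / 2162.25000 = 7.92242
γ₂ = 7.92242 − 3 ≈ 4.922

4.922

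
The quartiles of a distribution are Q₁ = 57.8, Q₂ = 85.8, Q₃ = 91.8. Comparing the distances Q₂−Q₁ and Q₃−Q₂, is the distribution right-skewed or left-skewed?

Q₂ − Q₁ = 28.0;  Q₃ − Q₂ = 6.0
Q₂ − Q₁ > Q₃ − Q₂ ⇒ the lower half is more spread out ⇒ left-skewed.

left-skewed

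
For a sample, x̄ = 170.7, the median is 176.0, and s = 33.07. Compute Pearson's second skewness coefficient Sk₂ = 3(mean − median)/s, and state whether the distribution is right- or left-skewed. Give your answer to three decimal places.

Sk₂ = 3(170.7 − 176.0) / 33.07 = 3 × -5.3000 / 33.07
    = -15.9000 / 33.07 ≈ -0.481
Sk₂ < 0 ⇒ mean < median ⇒ left-skewed (negative skew).

-0.481, left-skewed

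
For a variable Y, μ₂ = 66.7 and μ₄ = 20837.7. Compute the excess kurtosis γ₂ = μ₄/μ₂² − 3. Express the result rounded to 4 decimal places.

1.6838

μ₂² = 66.7² = 4448.89000
μ₄/μ₂² = 20837.7 / 4448.89000 = 4.68380
γ₂ = 4.68380 − 3 ≈ 1.6838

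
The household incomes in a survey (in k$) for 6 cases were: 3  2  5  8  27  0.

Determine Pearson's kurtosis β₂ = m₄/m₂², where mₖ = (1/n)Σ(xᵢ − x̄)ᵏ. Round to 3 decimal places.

3.674

x̄ = 7.5000
Σ(xᵢ − x̄)² = 493.5000 ⇒ m₂ = 82.25000
Σ(xᵢ − x̄)⁴ = 149118.3750 ⇒ m₄ = 24853.06250
m₂² = 6765.06250
β₂ = m₄/m₂² = 24853.06250 / 6765.06250 ≈ 3.674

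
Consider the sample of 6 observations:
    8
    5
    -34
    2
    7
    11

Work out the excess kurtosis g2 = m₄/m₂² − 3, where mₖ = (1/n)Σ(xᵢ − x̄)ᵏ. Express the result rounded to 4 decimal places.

x̄ = -0.1667
Σ(xᵢ − x̄)² = 1418.8333 ⇒ m₂ = 236.47222
Σ(xᵢ − x̄)⁴ = 1333694.8194 ⇒ m₄ = 222282.46991
m₂² = 55919.11188
g2 = m₄/m₂² − 3 = 3.97507 − 3 ≈ 0.9751

0.9751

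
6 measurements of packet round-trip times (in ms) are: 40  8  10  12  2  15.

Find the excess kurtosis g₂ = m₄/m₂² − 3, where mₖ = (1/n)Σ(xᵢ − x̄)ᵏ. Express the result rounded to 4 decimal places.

0.5184

x̄ = 14.5000
Σ(xᵢ − x̄)² = 875.5000 ⇒ m₂ = 145.91667
Σ(xᵢ − x̄)⁴ = 449473.3750 ⇒ m₄ = 74912.22917
m₂² = 21291.67361
g₂ = m₄/m₂² − 3 = 3.51838 − 3 ≈ 0.5184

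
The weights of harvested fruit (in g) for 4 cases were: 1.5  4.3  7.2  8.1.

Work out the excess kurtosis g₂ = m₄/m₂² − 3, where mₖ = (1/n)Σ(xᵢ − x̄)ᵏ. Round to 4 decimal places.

-1.4430

x̄ = 5.2750
Σ(xᵢ − x̄)² = 26.8875 ⇒ m₂ = 6.72188
Σ(xᵢ − x̄)⁴ = 281.4060 ⇒ m₄ = 70.35151
m₂² = 45.18360
g₂ = m₄/m₂² − 3 = 1.55701 − 3 ≈ -1.4430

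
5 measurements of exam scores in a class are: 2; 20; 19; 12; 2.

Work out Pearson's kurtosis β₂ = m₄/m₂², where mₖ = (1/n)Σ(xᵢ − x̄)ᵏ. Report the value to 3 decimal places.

x̄ = 11.0000
Σ(xᵢ − x̄)² = 308.0000 ⇒ m₂ = 61.60000
Σ(xᵢ − x̄)⁴ = 23780.0000 ⇒ m₄ = 4756.00000
m₂² = 3794.56000
β₂ = m₄/m₂² = 4756.00000 / 3794.56000 ≈ 1.253

1.253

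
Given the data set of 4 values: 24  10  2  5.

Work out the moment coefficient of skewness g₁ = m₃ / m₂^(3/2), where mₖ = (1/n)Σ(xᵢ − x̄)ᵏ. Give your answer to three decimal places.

0.788

x̄ = (24 + 10 + 2 + 5) / 4 = 10.2500
deviations (xᵢ − x̄): 13.7500, -0.2500, -8.2500, -5.2500
Σ(xᵢ − x̄)² = 284.7500 ⇒ m₂ = 284.7500/4 = 71.18750
Σ(xᵢ − x̄)³ = 1893.3750 ⇒ m₃ = 1893.3750/4 = 473.34375
m₂^(3/2) = 71.18750^(1.5) = 600.62805
g₁ = m₃ / m₂^(3/2) = 473.34375 / 600.62805 ≈ 0.788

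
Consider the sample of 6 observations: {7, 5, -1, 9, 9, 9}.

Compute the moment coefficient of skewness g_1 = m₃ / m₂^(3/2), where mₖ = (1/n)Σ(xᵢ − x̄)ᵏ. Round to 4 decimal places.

x̄ = (7 + 5 - 1 + 9 + 9 + 9) / 6 = 6.3333
deviations (xᵢ − x̄): 0.6667, -1.3333, -7.3333, 2.6667, 2.6667, 2.6667
Σ(xᵢ − x̄)² = 77.3333 ⇒ m₂ = 77.3333/6 = 12.88889
Σ(xᵢ − x̄)³ = -339.5556 ⇒ m₃ = -339.5556/6 = -56.59259
m₂^(3/2) = 12.88889^(1.5) = 46.27253
g_1 = m₃ / m₂^(3/2) = -56.59259 / 46.27253 ≈ -1.2230

-1.2230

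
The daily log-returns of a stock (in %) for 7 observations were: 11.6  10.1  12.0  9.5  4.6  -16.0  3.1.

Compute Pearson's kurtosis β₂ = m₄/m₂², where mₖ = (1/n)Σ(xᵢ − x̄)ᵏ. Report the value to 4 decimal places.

x̄ = 4.9857
Σ(xᵢ − x̄)² = 583.5886 ⇒ m₂ = 83.36980
Σ(xᵢ − x̄)⁴ = 199399.0484 ⇒ m₄ = 28485.57835
m₂² = 6950.52287
β₂ = m₄/m₂² = 28485.57835 / 6950.52287 ≈ 4.0983

4.0983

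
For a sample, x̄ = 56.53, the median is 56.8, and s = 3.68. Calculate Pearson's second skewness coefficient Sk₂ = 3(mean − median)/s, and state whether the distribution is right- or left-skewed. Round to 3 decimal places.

-0.220, left-skewed

Sk₂ = 3(56.53 − 56.8) / 3.68 = 3 × -0.2700 / 3.68
    = -0.8100 / 3.68 ≈ -0.220
Sk₂ < 0 ⇒ mean < median ⇒ left-skewed (negative skew).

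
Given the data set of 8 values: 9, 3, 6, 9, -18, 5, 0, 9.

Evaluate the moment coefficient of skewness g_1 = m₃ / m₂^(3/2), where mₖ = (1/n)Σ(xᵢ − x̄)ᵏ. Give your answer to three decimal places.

-1.740

x̄ = (9 + 3 + 6 + 9 - 18 + 5 + 0 + 9) / 8 = 2.8750
deviations (xᵢ − x̄): 6.1250, 0.1250, 3.1250, 6.1250, -20.8750, 2.1250, -2.8750, 6.1250
Σ(xᵢ − x̄)² = 570.8750 ⇒ m₂ = 570.8750/8 = 71.35938
Σ(xᵢ − x̄)³ = -8390.9063 ⇒ m₃ = -8390.9063/8 = -1048.86328
m₂^(3/2) = 71.35938^(1.5) = 602.80460
g_1 = m₃ / m₂^(3/2) = -1048.86328 / 602.80460 ≈ -1.740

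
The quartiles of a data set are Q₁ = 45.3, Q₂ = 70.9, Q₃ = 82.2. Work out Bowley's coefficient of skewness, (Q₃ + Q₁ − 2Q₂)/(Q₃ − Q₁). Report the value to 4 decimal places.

-0.3875

numerator: Q₃ + Q₁ − 2Q₂ = 82.2 + 45.3 − 2×70.9 = -14.3000
denominator: Q₃ − Q₁ = 82.2 − 45.3 = 36.9000
Bowley skewness = -14.3000 / 36.9000 ≈ -0.3875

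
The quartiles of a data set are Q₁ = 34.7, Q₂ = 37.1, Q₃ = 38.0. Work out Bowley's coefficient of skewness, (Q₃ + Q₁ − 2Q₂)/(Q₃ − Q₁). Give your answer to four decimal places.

-0.4545

numerator: Q₃ + Q₁ − 2Q₂ = 38.0 + 34.7 − 2×37.1 = -1.5000
denominator: Q₃ − Q₁ = 38.0 − 34.7 = 3.3000
Bowley skewness = -1.5000 / 3.3000 ≈ -0.4545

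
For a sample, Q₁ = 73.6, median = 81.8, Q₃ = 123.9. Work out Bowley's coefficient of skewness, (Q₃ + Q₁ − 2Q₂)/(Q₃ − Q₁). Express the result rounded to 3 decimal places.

0.674

numerator: Q₃ + Q₁ − 2Q₂ = 123.9 + 73.6 − 2×81.8 = 33.9000
denominator: Q₃ − Q₁ = 123.9 − 73.6 = 50.3000
Bowley skewness = 33.9000 / 50.3000 ≈ 0.674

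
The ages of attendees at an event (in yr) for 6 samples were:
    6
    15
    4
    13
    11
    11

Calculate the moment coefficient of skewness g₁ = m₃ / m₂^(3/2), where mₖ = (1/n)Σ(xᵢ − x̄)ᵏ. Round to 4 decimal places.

-0.3739

x̄ = (6 + 15 + 4 + 13 + 11 + 11) / 6 = 10.0000
deviations (xᵢ − x̄): -4.0000, 5.0000, -6.0000, 3.0000, 1.0000, 1.0000
Σ(xᵢ − x̄)² = 88.0000 ⇒ m₂ = 88.0000/6 = 14.66667
Σ(xᵢ − x̄)³ = -126.0000 ⇒ m₃ = -126.0000/6 = -21.00000
m₂^(3/2) = 14.66667^(1.5) = 56.16906
g₁ = m₃ / m₂^(3/2) = -21.00000 / 56.16906 ≈ -0.3739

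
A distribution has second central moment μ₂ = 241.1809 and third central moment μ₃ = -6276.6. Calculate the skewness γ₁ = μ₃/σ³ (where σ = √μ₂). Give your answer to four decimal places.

-1.6758

σ = √μ₂ = √241.1809 = 15.53000
σ³ = μ₂^(3/2) = 3745.53938
γ₁ = μ₃/σ³ = -6276.6 / 3745.53938 ≈ -1.6758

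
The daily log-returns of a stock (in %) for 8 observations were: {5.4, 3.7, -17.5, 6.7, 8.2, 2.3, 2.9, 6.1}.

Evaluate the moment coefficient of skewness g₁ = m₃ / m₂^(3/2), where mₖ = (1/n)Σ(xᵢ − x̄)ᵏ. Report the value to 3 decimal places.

-2.004

x̄ = (5.4 + 3.7 - 17.5 + 6.7 + 8.2 + 2.3 + 2.9 + 6.1) / 8 = 2.2250
deviations (xᵢ − x̄): 3.1750, 1.4750, -19.7250, 4.4750, 5.9750, 0.0750, 0.6750, 3.8750
Σ(xᵢ − x̄)² = 472.5350 ⇒ m₂ = 472.5350/8 = 59.06688
Σ(xᵢ − x̄)³ = -7277.8823 ⇒ m₃ = -7277.8823/8 = -909.73528
m₂^(3/2) = 59.06688^(1.5) = 453.95833
g₁ = m₃ / m₂^(3/2) = -909.73528 / 453.95833 ≈ -2.004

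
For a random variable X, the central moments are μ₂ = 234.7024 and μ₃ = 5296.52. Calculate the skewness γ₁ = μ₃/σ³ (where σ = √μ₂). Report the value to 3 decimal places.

σ = √μ₂ = √234.7024 = 15.32000
σ³ = μ₂^(3/2) = 3595.64077
γ₁ = μ₃/σ³ = 5296.52 / 3595.64077 ≈ 1.473

1.473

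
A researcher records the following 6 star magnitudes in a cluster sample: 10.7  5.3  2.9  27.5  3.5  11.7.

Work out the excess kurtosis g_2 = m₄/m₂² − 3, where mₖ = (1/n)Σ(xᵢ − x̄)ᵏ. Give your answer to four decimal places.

0.1331

x̄ = 10.2667
Σ(xᵢ − x̄)² = 423.9533 ⇒ m₂ = 70.65889
Σ(xᵢ − x̄)⁴ = 93856.0077 ⇒ m₄ = 15642.66795
m₂² = 4992.67858
g_2 = m₄/m₂² − 3 = 3.13312 − 3 ≈ 0.1331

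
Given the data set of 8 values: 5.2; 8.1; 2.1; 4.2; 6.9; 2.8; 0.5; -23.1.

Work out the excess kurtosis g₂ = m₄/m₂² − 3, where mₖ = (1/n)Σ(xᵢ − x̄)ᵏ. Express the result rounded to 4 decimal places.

x̄ = 0.8375
Σ(xᵢ − x̄)² = 698.3987 ⇒ m₂ = 87.29984
Σ(xᵢ − x̄)⁴ = 332973.6619 ⇒ m₄ = 41621.70774
m₂² = 7621.26272
g₂ = m₄/m₂² − 3 = 5.46126 − 3 ≈ 2.4613

2.4613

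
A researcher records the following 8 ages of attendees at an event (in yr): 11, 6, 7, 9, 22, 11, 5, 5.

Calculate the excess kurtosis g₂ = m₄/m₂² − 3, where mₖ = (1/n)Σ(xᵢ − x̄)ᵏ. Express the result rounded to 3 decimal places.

x̄ = 9.5000
Σ(xᵢ − x̄)² = 220.0000 ⇒ m₂ = 27.50000
Σ(xᵢ − x̄)⁴ = 25433.5000 ⇒ m₄ = 3179.18750
m₂² = 756.25000
g₂ = m₄/m₂² − 3 = 4.20388 − 3 ≈ 1.204

1.204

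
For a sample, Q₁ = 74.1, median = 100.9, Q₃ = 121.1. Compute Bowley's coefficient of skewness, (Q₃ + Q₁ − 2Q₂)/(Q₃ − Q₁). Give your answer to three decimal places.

numerator: Q₃ + Q₁ − 2Q₂ = 121.1 + 74.1 − 2×100.9 = -6.6000
denominator: Q₃ − Q₁ = 121.1 − 74.1 = 47.0000
Bowley skewness = -6.6000 / 47.0000 ≈ -0.140

-0.140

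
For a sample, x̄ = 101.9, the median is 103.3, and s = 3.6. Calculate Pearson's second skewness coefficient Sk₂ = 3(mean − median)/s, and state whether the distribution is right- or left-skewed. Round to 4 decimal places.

Sk₂ = 3(101.9 − 103.3) / 3.6 = 3 × -1.4000 / 3.6
    = -4.2000 / 3.6 ≈ -1.1667
Sk₂ < 0 ⇒ mean < median ⇒ left-skewed (negative skew).

-1.1667, left-skewed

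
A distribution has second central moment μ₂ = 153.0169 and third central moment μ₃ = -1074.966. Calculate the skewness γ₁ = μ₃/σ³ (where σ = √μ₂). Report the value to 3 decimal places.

-0.568

σ = √μ₂ = √153.0169 = 12.37000
σ³ = μ₂^(3/2) = 1892.81905
γ₁ = μ₃/σ³ = -1074.966 / 1892.81905 ≈ -0.568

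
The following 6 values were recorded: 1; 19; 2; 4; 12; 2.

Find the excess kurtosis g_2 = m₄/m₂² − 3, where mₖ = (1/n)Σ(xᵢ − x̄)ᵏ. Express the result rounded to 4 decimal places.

x̄ = 6.6667
Σ(xᵢ − x̄)² = 263.3333 ⇒ m₂ = 43.88889
Σ(xᵢ − x̄)⁴ = 25977.1111 ⇒ m₄ = 4329.51852
m₂² = 1926.23457
g_2 = m₄/m₂² − 3 = 2.24766 − 3 ≈ -0.7523

-0.7523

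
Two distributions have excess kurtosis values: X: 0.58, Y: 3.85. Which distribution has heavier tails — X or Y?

Higher excess kurtosis ⇒ heavier tails relative to the normal distribution.
0.58 vs 3.85: the larger is 3.85, so Y has heavier tails.

Y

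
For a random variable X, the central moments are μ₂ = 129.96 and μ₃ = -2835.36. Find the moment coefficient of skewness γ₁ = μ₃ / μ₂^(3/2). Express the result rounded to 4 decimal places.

-1.9138

σ = √μ₂ = √129.96 = 11.40000
σ³ = μ₂^(3/2) = 1481.54400
γ₁ = μ₃/σ³ = -2835.36 / 1481.54400 ≈ -1.9138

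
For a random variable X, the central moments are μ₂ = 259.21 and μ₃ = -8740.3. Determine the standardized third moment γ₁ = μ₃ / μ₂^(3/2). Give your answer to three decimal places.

σ = √μ₂ = √259.21 = 16.10000
σ³ = μ₂^(3/2) = 4173.28100
γ₁ = μ₃/σ³ = -8740.3 / 4173.28100 ≈ -2.094

-2.094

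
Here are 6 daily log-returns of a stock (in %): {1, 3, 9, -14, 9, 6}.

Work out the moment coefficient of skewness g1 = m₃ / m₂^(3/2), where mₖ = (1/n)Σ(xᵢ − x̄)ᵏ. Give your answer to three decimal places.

-1.273

x̄ = (1 + 3 + 9 - 14 + 9 + 6) / 6 = 2.3333
deviations (xᵢ − x̄): -1.3333, 0.6667, 6.6667, -16.3333, 6.6667, 3.6667
Σ(xᵢ − x̄)² = 371.3333 ⇒ m₂ = 371.3333/6 = 61.88889
Σ(xᵢ − x̄)³ = -3717.5556 ⇒ m₃ = -3717.5556/6 = -619.59259
m₂^(3/2) = 61.88889^(1.5) = 486.87674
g1 = m₃ / m₂^(3/2) = -619.59259 / 486.87674 ≈ -1.273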